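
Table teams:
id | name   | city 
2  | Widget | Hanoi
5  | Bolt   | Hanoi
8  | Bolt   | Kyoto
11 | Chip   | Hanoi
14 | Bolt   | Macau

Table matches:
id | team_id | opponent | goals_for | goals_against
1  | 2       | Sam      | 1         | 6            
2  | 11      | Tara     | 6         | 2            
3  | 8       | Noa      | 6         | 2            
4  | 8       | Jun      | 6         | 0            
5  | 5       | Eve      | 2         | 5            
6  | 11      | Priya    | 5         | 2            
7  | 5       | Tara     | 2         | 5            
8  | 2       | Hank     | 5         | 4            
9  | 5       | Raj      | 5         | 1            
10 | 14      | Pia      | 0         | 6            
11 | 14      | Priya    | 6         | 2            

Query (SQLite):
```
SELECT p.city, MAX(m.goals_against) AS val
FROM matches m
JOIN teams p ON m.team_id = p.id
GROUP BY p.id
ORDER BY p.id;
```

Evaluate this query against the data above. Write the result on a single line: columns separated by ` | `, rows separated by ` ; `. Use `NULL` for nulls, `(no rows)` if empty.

Hanoi | 6 ; Hanoi | 5 ; Kyoto | 2 ; Hanoi | 2 ; Macau | 6

Join each matches row to its teams via team_id.
Group joined rows by teams.id; compute MAX(m.goals_against) per group.
  2: ids {1, 8} → MAX(m.goals_against)=6
  5: ids {5, 7, 9} → MAX(m.goals_against)=5
  8: ids {3, 4} → MAX(m.goals_against)=2
  11: ids {2, 6} → MAX(m.goals_against)=2
  14: ids {10, 11} → MAX(m.goals_against)=6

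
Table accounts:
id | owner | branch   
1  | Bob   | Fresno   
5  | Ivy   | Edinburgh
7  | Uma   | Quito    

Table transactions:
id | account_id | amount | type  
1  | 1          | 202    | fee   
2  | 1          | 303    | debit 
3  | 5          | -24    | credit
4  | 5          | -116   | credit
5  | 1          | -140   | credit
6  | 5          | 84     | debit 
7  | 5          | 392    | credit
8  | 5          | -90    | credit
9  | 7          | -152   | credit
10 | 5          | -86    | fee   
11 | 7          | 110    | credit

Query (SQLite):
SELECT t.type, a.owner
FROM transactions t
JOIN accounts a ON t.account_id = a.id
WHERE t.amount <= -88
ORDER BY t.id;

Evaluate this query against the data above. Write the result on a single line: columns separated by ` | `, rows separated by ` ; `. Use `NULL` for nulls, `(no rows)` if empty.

Each transactions row matches the accounts row where account_id = accounts.id.
Then keep rows with t.amount <= -88.

credit | Ivy ; credit | Bob ; credit | Ivy ; credit | Uma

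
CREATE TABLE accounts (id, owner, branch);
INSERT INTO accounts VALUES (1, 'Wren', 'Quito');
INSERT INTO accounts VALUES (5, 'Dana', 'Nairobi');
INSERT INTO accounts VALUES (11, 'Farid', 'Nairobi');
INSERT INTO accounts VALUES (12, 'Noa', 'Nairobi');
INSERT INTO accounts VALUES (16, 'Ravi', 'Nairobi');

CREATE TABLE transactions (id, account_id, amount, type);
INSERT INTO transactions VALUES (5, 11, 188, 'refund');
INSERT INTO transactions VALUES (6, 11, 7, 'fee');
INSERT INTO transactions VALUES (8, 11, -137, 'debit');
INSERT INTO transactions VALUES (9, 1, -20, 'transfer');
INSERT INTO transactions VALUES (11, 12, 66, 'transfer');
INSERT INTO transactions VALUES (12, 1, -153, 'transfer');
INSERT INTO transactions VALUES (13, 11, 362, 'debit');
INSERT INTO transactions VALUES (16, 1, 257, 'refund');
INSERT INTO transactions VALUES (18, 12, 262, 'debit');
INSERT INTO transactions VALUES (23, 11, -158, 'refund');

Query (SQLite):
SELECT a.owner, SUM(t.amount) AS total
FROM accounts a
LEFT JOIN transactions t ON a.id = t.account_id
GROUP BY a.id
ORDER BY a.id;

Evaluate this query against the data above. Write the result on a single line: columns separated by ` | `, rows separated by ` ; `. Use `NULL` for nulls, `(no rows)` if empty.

Wren | 84 ; Dana | NULL ; Farid | 262 ; Noa | 328 ; Ravi | NULL

LEFT JOIN keeps every accounts row; unmatched ones get NULL for transactions columns.
Group by accounts.id and compute SUM(t.amount). SUM over an all-NULL group is NULL.
  1: ids {9, 12, 16} → SUM(t.amount)=84
  5: ids {—} → SUM(t.amount)=NULL
  11: ids {5, 6, 8, 13, 23} → SUM(t.amount)=262
  12: ids {11, 18} → SUM(t.amount)=328
  16: ids {—} → SUM(t.amount)=NULL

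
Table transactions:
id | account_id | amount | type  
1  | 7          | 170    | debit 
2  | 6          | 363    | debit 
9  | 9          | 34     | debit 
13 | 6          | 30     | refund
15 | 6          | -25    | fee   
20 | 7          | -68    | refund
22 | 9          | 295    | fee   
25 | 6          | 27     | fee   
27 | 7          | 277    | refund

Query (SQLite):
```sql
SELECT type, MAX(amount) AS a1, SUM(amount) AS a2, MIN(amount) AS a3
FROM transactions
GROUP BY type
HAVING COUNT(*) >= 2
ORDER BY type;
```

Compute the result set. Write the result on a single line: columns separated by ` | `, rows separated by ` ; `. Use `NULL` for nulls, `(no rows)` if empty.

Group transactions by type.
Per group compute: MAX(amount), SUM(amount), MIN(amount).
HAVING: drop groups with fewer than 2 rows.
  debit: ids {1, 2, 9} → MAX(amount)=363, SUM(amount)=567, MIN(amount)=34
  fee: ids {15, 22, 25} → MAX(amount)=295, SUM(amount)=297, MIN(amount)=-25
  refund: ids {13, 20, 27} → MAX(amount)=277, SUM(amount)=239, MIN(amount)=-68

debit | 363 | 567 | 34 ; fee | 295 | 297 | -25 ; refund | 277 | 239 | -68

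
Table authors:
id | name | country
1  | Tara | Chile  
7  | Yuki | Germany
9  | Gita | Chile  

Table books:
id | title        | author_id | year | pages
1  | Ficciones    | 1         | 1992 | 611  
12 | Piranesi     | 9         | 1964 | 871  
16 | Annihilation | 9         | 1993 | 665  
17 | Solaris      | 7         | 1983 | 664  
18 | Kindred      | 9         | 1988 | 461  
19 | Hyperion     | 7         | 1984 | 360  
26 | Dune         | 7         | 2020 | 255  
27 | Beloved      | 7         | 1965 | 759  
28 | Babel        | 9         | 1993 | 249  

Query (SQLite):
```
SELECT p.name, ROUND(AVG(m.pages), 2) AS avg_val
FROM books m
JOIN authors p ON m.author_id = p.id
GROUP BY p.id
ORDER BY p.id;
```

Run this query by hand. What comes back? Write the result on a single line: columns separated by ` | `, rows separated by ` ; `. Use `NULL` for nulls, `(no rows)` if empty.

Join each books row to its authors via author_id.
Group joined rows by authors.id; compute ROUND(AVG(m.pages), 2) per group.
  1: ids {1} → ROUND(AVG(m.pages), 2)=611
  7: ids {17, 19, 26, 27} → ROUND(AVG(m.pages), 2)=509.5
  9: ids {12, 16, 18, 28} → ROUND(AVG(m.pages), 2)=561.5

Tara | 611 ; Yuki | 509.5 ; Gita | 561.5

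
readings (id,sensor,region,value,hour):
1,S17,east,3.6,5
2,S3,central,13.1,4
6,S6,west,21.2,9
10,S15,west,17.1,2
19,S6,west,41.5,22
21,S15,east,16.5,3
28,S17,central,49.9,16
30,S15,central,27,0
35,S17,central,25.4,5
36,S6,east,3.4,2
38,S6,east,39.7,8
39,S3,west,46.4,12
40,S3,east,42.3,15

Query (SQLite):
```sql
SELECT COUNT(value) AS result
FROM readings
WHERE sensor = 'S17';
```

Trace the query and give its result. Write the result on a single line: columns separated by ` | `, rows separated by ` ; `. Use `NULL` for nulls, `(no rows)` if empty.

Rows where sensor='S17' → value values: [3.6, 49.9, 25.4].
COUNT(value) counts non-NULL values → 3.

3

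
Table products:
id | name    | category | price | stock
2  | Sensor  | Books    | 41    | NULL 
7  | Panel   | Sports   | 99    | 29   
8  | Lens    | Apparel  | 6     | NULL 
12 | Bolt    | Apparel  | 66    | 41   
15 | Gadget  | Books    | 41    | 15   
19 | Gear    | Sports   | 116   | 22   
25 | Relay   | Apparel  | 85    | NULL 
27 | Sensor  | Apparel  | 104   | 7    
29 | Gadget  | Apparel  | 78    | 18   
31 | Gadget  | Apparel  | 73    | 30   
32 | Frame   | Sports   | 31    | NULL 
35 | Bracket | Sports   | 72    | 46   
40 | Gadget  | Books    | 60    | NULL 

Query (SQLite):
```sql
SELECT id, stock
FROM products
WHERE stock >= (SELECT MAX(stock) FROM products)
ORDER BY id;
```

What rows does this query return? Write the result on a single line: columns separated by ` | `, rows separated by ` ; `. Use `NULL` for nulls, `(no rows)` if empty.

Scalar subquery: MAX(stock) over all products rows = 46.
Keep rows where stock >= that value.

35 | 46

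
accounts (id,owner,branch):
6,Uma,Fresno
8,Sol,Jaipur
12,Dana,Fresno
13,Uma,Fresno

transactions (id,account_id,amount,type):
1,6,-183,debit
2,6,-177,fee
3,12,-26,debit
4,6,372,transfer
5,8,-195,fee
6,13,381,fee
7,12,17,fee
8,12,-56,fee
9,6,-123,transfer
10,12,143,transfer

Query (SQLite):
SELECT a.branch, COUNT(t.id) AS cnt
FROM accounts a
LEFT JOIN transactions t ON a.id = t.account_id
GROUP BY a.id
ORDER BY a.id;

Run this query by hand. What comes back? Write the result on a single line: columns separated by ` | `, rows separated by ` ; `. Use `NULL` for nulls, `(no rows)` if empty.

Fresno | 4 ; Jaipur | 1 ; Fresno | 4 ; Fresno | 1

LEFT JOIN keeps every accounts row; unmatched ones get NULL for transactions columns.
Group by accounts.id and compute COUNT(t.id). COUNT(col) of an all-NULL group is 0.
  6: ids {1, 2, 4, 9} → COUNT(t.id)=4
  8: ids {5} → COUNT(t.id)=1
  12: ids {3, 7, 8, 10} → COUNT(t.id)=4
  13: ids {6} → COUNT(t.id)=1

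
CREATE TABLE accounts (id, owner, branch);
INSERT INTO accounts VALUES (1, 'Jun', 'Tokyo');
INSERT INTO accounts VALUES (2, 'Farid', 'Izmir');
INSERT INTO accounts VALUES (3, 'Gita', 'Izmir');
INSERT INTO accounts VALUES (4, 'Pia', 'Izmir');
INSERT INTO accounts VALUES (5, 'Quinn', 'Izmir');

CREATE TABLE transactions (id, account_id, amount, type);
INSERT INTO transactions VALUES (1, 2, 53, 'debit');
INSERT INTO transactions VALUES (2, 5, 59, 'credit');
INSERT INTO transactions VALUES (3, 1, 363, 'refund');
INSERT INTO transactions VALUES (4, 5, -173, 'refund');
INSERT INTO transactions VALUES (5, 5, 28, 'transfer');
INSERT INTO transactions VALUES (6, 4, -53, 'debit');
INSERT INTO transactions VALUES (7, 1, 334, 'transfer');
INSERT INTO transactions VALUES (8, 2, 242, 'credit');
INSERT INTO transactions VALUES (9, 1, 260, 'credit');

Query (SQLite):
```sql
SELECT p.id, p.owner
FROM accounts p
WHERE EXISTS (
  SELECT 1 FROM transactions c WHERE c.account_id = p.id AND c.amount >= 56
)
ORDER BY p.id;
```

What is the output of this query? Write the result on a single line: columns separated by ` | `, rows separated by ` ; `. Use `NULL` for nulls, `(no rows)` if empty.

1 | Jun ; 2 | Farid ; 5 | Quinn

For each accounts row, check whether any transactions with matching account_id has amount >= 56.
Keep rows where that is true.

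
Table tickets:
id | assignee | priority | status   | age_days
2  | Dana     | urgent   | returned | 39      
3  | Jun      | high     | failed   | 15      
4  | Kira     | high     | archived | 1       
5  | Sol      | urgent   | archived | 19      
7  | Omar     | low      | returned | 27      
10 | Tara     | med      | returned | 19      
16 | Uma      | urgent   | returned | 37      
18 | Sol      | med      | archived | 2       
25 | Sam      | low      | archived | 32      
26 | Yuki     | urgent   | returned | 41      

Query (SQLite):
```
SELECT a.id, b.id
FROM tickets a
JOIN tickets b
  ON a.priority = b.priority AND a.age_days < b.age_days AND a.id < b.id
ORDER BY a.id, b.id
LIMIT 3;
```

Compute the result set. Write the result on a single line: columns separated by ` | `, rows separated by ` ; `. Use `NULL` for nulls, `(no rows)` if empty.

2 | 26 ; 5 | 16 ; 5 | 26

Pairs (a,b) with same priority, a.age_days < b.age_days, a.id < b.id.
priority groups: high:{3,4} low:{7,25} med:{10,18} urgent:{2,5,16,26}
Ordered by (a.id, b.id); first 3.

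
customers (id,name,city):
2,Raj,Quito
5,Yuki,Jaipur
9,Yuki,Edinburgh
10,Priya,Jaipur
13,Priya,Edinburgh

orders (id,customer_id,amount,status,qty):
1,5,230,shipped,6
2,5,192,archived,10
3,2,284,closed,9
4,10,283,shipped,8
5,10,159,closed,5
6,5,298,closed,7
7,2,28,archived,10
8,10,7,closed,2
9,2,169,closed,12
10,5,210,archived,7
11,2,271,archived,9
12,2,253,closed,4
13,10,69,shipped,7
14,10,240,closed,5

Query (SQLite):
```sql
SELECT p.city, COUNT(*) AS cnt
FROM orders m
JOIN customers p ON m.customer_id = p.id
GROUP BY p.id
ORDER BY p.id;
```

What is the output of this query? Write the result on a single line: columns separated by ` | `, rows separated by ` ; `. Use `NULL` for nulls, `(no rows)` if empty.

Join each orders row to its customers via customer_id.
Group joined rows by customers.id; compute COUNT(*) per group.
  2: ids {3, 7, 9, 11, 12} → COUNT(*)=5
  5: ids {1, 2, 6, 10} → COUNT(*)=4
  10: ids {4, 5, 8, 13, 14} → COUNT(*)=5

Quito | 5 ; Jaipur | 4 ; Jaipur | 5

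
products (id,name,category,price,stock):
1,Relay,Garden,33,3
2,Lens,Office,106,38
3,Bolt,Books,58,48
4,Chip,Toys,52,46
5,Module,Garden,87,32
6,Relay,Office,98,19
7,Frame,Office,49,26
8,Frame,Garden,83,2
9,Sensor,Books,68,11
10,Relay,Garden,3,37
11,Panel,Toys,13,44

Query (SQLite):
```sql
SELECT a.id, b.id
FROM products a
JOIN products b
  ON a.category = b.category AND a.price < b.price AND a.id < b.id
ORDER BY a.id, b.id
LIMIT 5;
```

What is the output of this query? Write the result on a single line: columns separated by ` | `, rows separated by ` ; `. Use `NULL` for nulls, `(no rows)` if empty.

1 | 5 ; 1 | 8 ; 3 | 9

Pairs (a,b) with same category, a.price < b.price, a.id < b.id.
category groups: Books:{3,9} Garden:{1,5,8,10} Office:{2,6,7} Toys:{4,11}
Ordered by (a.id, b.id); first 5.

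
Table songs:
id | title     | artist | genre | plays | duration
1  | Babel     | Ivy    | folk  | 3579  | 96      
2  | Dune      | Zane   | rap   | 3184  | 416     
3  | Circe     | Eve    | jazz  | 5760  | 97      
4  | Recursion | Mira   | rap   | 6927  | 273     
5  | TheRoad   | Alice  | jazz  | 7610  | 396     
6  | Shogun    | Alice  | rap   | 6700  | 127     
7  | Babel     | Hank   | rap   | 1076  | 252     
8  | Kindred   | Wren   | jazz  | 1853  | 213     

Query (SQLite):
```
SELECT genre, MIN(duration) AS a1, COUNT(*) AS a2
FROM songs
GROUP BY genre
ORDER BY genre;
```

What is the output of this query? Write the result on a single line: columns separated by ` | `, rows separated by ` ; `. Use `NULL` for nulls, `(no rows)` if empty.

folk | 96 | 1 ; jazz | 97 | 3 ; rap | 127 | 4

Group songs by genre.
Per group compute: MIN(duration), COUNT(*).
  folk: ids {1} → MIN(duration)=96, COUNT(*)=1
  jazz: ids {3, 5, 8} → MIN(duration)=97, COUNT(*)=3
  rap: ids {2, 4, 6, 7} → MIN(duration)=127, COUNT(*)=4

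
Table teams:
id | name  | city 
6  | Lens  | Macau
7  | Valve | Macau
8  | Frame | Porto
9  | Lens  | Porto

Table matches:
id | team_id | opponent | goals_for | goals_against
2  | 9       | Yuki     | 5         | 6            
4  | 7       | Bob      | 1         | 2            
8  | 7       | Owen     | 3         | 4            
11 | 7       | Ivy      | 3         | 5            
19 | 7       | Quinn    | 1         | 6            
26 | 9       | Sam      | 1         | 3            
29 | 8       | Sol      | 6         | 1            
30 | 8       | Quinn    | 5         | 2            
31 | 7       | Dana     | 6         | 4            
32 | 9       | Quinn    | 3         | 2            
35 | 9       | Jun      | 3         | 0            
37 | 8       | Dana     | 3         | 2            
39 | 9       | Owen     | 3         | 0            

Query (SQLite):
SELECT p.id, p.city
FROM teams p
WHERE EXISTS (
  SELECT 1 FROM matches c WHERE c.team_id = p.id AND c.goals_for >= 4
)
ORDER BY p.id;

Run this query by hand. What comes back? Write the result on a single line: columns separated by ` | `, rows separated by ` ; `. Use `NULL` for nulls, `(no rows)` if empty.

7 | Macau ; 8 | Porto ; 9 | Porto

For each teams row, check whether any matches with matching team_id has goals_for >= 4.
Keep rows where that is true.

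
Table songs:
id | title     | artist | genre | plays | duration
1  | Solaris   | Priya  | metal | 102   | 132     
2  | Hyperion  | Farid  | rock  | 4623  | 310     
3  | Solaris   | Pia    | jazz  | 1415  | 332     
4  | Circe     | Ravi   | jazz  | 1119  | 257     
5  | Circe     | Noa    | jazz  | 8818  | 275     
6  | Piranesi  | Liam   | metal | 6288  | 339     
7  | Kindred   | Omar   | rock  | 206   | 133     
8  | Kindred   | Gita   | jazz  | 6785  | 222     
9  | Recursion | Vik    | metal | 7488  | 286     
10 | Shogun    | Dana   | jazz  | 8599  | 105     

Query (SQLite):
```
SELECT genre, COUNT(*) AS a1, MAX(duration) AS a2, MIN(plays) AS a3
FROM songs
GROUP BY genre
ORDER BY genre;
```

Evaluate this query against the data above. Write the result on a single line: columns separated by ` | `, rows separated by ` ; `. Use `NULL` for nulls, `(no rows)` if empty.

jazz | 5 | 332 | 1119 ; metal | 3 | 339 | 102 ; rock | 2 | 310 | 206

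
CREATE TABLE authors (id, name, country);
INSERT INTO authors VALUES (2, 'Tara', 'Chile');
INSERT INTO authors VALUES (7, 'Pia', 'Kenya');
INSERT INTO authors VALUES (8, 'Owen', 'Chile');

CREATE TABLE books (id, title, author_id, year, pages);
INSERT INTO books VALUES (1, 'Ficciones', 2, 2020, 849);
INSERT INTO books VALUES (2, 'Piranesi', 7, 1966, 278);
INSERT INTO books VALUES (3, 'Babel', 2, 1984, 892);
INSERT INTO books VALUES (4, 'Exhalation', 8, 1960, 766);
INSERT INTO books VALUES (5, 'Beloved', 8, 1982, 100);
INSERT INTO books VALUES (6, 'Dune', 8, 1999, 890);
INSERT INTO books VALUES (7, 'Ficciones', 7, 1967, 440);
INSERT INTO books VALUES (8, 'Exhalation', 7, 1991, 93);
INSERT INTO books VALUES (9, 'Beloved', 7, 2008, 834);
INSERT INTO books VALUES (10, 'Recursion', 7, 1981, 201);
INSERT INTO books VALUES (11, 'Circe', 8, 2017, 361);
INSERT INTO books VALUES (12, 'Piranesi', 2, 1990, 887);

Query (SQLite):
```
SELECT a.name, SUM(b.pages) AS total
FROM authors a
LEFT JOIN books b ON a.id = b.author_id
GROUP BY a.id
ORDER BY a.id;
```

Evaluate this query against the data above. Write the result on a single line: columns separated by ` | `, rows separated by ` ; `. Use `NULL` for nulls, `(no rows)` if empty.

Tara | 2628 ; Pia | 1846 ; Owen | 2117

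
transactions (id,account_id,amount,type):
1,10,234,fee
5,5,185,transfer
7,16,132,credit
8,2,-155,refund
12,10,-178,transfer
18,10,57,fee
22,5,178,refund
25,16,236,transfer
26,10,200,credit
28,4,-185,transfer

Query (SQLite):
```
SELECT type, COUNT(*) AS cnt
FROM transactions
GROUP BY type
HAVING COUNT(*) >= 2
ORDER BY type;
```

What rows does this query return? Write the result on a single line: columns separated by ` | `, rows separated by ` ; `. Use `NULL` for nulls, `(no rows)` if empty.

Partition transactions by type; compute COUNT(*) within each group.
HAVING: keep groups with count ≥ 2.
  credit: ids {7, 26} → COUNT(*)=2
  fee: ids {1, 18} → COUNT(*)=2
  refund: ids {8, 22} → COUNT(*)=2
  transfer: ids {5, 12, 25, 28} → COUNT(*)=4

credit | 2 ; fee | 2 ; refund | 2 ; transfer | 4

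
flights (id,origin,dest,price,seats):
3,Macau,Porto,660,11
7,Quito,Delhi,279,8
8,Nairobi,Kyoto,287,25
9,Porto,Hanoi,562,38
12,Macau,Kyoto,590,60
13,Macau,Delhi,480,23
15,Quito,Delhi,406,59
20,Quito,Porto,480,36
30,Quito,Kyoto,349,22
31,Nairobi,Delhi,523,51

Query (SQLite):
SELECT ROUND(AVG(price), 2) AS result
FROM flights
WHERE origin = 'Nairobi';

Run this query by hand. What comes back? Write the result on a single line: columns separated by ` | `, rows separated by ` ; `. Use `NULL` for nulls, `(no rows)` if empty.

405

Rows where origin='Nairobi' → price values: [287, 523].
AVG = 810 / 2 (rounded to 2 dp).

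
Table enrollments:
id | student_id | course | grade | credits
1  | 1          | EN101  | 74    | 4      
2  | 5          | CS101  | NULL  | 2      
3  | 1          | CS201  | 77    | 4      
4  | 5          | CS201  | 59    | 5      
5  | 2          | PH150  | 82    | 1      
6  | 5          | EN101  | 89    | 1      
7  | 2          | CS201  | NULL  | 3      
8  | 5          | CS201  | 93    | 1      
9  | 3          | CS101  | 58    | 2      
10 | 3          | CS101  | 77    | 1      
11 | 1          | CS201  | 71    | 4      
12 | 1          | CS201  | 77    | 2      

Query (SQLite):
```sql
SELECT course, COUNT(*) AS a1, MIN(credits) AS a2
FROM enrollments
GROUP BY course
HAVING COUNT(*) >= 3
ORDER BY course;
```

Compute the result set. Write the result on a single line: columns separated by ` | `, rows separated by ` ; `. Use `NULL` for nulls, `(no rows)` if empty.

Group enrollments by course.
Per group compute: COUNT(*), MIN(credits).
HAVING: drop groups with fewer than 3 rows.
  CS101: ids {2, 9, 10} → COUNT(*)=3, MIN(credits)=1
  CS201: ids {3, 4, 7, 8, 11, 12} → COUNT(*)=6, MIN(credits)=1
  EN101: ids {1, 6} → COUNT(*)=2, MIN(credits)=1
  PH150: ids {5} → COUNT(*)=1, MIN(credits)=1

CS101 | 3 | 1 ; CS201 | 6 | 1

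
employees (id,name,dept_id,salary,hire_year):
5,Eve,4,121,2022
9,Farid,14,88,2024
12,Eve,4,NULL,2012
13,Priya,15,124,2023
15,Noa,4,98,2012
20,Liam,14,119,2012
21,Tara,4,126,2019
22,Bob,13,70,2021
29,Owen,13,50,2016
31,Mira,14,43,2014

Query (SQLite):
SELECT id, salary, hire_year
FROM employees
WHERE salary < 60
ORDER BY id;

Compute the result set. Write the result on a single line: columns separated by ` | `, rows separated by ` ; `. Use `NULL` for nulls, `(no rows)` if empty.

salary < 60: ids {29, 31}

29 | 50 | 2016 ; 31 | 43 | 2014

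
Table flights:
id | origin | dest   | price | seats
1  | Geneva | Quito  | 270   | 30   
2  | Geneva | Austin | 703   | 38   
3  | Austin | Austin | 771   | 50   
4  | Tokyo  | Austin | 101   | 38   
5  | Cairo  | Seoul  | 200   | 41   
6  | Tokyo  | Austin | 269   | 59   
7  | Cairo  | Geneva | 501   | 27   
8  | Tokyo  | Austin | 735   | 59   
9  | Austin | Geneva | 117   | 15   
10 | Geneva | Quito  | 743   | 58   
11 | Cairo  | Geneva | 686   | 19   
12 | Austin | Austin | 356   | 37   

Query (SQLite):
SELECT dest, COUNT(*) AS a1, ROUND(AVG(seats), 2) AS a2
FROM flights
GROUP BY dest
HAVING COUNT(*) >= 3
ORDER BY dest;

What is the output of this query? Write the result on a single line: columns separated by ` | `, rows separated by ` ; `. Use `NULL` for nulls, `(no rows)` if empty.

Austin | 6 | 46.83 ; Geneva | 3 | 20.33

Group flights by dest.
Per group compute: COUNT(*), ROUND(AVG(seats), 2).
HAVING: drop groups with fewer than 3 rows.
  Austin: ids {2, 3, 4, 6, 8, 12} → COUNT(*)=6, ROUND(AVG(seats), 2)=46.83
  Geneva: ids {7, 9, 11} → COUNT(*)=3, ROUND(AVG(seats), 2)=20.33
  Quito: ids {1, 10} → COUNT(*)=2, ROUND(AVG(seats), 2)=44
  Seoul: ids {5} → COUNT(*)=1, ROUND(AVG(seats), 2)=41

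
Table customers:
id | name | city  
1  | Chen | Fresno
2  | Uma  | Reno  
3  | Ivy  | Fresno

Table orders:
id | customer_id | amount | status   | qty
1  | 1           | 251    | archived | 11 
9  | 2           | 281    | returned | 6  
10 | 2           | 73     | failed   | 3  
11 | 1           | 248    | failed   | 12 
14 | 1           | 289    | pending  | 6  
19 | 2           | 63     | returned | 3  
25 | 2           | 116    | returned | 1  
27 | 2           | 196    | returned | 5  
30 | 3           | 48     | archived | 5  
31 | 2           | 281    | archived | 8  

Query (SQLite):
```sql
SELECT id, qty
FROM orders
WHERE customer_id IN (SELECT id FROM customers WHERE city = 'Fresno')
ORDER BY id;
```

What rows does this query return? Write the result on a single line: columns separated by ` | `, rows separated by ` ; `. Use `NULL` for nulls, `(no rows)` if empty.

1 | 11 ; 11 | 12 ; 14 | 6 ; 30 | 5

Inner query: customers.id where city = 'Fresno'.
Outer: keep orders rows whose customer_id is in that set.
Inner query → {1, 3}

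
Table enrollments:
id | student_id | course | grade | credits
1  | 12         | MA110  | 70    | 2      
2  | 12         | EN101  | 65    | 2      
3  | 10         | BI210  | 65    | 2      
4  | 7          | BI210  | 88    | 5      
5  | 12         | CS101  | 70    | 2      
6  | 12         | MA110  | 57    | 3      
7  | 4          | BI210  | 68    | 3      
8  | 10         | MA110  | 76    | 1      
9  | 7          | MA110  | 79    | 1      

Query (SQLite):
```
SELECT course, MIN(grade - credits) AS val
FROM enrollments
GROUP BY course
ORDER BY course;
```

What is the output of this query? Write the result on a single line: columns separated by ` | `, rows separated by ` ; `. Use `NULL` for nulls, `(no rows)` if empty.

BI210 | 63 ; CS101 | 68 ; EN101 | 63 ; MA110 | 54

For each row compute grade - credits.
Group by course; take MIN of the expression per group.
  BI210: ids {3, 4, 7} → MIN(grade - credits)=63
  CS101: ids {5} → MIN(grade - credits)=68
  EN101: ids {2} → MIN(grade - credits)=63
  MA110: ids {1, 6, 8, 9} → MIN(grade - credits)=54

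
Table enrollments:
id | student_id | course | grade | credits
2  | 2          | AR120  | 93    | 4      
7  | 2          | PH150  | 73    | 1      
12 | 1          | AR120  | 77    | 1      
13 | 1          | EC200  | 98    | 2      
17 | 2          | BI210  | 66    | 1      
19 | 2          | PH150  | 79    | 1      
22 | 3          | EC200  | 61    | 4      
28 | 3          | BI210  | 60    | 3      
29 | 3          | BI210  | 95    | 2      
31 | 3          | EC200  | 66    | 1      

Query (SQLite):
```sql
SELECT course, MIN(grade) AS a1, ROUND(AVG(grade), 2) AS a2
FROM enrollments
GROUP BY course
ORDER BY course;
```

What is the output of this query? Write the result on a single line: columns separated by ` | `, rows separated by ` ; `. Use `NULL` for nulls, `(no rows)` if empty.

Group enrollments by course.
Per group compute: MIN(grade), ROUND(AVG(grade), 2).
  AR120: ids {2, 12} → MIN(grade)=77, ROUND(AVG(grade), 2)=85
  BI210: ids {17, 28, 29} → MIN(grade)=60, ROUND(AVG(grade), 2)=73.67
  EC200: ids {13, 22, 31} → MIN(grade)=61, ROUND(AVG(grade), 2)=75
  PH150: ids {7, 19} → MIN(grade)=73, ROUND(AVG(grade), 2)=76

AR120 | 77 | 85 ; BI210 | 60 | 73.67 ; EC200 | 61 | 75 ; PH150 | 73 | 76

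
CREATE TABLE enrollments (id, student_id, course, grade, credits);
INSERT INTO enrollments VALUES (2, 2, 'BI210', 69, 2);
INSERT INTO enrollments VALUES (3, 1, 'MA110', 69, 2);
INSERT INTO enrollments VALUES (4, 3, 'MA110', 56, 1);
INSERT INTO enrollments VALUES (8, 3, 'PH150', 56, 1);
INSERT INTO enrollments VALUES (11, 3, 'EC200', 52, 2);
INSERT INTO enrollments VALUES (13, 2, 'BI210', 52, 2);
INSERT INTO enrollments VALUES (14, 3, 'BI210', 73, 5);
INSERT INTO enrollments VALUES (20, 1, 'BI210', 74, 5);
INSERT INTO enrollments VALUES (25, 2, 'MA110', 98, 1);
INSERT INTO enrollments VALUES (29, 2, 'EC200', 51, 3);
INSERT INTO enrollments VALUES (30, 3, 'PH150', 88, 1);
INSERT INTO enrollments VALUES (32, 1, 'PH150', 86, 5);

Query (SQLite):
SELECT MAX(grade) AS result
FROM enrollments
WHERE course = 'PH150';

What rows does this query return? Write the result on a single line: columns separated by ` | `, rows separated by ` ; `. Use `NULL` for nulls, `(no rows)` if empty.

88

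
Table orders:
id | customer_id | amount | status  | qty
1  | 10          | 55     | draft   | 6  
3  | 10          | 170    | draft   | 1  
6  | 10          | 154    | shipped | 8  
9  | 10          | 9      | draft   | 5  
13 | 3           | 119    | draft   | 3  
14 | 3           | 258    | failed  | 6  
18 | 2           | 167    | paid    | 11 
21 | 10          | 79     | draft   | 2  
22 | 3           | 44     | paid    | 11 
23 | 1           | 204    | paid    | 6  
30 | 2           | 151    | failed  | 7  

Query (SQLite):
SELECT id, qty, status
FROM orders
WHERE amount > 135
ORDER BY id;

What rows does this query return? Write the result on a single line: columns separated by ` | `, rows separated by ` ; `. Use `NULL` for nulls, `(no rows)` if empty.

amount > 135: ids {3, 6, 14, 18, 23, 30}

3 | 1 | draft ; 6 | 8 | shipped ; 14 | 6 | failed ; 18 | 11 | paid ; 23 | 6 | paid ; 30 | 7 | failed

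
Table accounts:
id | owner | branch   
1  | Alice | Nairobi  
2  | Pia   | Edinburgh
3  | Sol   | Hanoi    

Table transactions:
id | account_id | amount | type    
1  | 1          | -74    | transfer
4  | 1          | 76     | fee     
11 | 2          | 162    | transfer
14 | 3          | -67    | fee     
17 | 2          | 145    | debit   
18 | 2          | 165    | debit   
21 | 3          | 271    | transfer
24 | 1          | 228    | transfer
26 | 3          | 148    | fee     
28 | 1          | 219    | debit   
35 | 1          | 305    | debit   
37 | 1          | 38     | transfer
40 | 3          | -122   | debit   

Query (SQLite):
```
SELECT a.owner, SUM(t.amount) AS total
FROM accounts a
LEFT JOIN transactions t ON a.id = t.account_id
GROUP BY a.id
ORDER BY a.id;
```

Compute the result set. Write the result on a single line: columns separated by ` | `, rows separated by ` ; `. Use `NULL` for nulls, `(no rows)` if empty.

LEFT JOIN keeps every accounts row; unmatched ones get NULL for transactions columns.
Group by accounts.id and compute SUM(t.amount). SUM over an all-NULL group is NULL.
  1: ids {1, 4, 24, 28, 35, 37} → SUM(t.amount)=792
  2: ids {11, 17, 18} → SUM(t.amount)=472
  3: ids {14, 21, 26, 40} → SUM(t.amount)=230

Alice | 792 ; Pia | 472 ; Sol | 230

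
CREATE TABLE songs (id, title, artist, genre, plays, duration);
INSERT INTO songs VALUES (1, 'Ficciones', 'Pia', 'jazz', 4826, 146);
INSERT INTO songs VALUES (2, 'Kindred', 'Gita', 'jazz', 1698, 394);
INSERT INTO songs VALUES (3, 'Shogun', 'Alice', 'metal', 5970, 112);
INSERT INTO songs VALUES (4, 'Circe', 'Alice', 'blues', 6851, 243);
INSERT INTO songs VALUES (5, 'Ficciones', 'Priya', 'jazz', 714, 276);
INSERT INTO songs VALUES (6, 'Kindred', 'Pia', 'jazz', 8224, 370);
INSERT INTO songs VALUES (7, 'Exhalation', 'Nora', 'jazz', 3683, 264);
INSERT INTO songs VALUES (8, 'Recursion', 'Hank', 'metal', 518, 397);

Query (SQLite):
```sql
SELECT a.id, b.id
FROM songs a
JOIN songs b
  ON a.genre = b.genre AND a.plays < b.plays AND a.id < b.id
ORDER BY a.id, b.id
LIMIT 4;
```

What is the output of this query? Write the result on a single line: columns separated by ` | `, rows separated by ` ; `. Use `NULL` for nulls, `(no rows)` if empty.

Pairs (a,b) with same genre, a.plays < b.plays, a.id < b.id.
genre groups: blues:{4} jazz:{1,2,5,6,7} metal:{3,8}
Ordered by (a.id, b.id); first 4.

1 | 6 ; 2 | 6 ; 2 | 7 ; 5 | 6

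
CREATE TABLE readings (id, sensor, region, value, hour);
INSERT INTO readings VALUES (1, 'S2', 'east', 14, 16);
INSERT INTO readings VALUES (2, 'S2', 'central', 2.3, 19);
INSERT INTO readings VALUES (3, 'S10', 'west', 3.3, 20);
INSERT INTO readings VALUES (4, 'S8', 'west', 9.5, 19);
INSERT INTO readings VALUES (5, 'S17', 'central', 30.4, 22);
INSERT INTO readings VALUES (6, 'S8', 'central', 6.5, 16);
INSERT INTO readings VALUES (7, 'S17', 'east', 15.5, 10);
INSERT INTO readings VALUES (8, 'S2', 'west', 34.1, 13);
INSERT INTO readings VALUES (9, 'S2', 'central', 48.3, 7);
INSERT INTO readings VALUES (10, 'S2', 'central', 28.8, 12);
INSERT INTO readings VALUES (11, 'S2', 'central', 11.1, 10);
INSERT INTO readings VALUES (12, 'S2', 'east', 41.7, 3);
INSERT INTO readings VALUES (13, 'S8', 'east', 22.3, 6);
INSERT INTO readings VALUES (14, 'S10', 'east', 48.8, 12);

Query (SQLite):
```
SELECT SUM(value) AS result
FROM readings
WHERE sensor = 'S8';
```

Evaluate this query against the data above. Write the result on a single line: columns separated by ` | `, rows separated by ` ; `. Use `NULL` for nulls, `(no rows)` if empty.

Rows where sensor='S8' → value values: [9.5, 6.5, 22.3].
SUM of non-NULL values = 38.3.

38.3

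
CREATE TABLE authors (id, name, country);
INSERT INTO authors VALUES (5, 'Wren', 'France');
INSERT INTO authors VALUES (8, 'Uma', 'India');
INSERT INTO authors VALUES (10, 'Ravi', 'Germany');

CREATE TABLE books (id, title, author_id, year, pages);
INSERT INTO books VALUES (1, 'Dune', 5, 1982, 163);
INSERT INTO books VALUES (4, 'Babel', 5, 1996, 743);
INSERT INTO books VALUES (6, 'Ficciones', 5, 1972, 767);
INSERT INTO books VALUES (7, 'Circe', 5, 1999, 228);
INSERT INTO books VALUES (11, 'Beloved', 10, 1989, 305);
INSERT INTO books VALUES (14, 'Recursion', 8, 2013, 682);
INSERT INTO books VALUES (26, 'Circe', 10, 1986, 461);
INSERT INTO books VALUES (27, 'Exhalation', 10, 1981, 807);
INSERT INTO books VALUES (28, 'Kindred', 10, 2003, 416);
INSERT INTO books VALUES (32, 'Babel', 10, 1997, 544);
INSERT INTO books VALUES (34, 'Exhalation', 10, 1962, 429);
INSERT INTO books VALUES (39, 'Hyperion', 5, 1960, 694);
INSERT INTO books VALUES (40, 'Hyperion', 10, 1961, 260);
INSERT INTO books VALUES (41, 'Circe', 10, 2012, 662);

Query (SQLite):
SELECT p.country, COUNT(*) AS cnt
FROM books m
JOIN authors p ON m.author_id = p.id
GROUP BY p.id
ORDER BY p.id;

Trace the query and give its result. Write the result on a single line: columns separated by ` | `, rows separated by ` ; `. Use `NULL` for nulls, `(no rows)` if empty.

Join each books row to its authors via author_id.
Group joined rows by authors.id; compute COUNT(*) per group.
  5: ids {1, 4, 6, 7, 39} → COUNT(*)=5
  8: ids {14} → COUNT(*)=1
  10: ids {11, 26, 27, 28, 32, 34, 40, 41} → COUNT(*)=8

France | 5 ; India | 1 ; Germany | 8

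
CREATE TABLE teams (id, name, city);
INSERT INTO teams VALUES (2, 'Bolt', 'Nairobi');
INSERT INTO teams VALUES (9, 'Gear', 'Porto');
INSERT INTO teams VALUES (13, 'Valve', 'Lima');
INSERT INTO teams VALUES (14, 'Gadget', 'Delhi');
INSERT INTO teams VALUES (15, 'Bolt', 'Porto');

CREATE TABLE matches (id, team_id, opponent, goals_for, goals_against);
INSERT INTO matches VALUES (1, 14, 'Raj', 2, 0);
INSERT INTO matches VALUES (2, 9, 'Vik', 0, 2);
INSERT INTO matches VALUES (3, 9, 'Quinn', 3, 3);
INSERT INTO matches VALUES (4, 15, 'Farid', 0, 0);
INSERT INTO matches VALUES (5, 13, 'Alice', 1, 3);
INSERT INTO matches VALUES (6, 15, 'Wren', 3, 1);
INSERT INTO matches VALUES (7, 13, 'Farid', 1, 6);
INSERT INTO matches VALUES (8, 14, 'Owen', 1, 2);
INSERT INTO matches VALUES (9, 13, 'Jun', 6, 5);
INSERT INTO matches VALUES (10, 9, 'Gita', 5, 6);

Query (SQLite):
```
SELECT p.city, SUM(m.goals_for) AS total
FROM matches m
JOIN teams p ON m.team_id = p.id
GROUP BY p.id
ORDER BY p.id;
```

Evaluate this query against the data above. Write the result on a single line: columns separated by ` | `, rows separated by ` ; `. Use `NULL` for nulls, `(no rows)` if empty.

Porto | 8 ; Lima | 8 ; Delhi | 3 ; Porto | 3

Join each matches row to its teams via team_id.
Group joined rows by teams.id; compute SUM(m.goals_for) per group.
  9: ids {2, 3, 10} → SUM(m.goals_for)=8
  13: ids {5, 7, 9} → SUM(m.goals_for)=8
  14: ids {1, 8} → SUM(m.goals_for)=3
  15: ids {4, 6} → SUM(m.goals_for)=3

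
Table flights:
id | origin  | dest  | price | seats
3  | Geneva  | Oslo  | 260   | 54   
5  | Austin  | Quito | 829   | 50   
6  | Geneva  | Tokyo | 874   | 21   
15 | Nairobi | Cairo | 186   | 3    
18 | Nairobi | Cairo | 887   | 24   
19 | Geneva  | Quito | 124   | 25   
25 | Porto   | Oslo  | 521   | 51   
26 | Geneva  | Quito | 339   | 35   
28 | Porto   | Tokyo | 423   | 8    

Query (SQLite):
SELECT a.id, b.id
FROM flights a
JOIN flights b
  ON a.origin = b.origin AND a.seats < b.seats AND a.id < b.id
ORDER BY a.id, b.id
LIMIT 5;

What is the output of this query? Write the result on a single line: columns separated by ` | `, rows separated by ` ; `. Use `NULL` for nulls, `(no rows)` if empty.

Pairs (a,b) with same origin, a.seats < b.seats, a.id < b.id.
origin groups: Austin:{5} Geneva:{3,6,19,26} Nairobi:{15,18} Porto:{25,28}
Ordered by (a.id, b.id); first 5.

6 | 19 ; 6 | 26 ; 15 | 18 ; 19 | 26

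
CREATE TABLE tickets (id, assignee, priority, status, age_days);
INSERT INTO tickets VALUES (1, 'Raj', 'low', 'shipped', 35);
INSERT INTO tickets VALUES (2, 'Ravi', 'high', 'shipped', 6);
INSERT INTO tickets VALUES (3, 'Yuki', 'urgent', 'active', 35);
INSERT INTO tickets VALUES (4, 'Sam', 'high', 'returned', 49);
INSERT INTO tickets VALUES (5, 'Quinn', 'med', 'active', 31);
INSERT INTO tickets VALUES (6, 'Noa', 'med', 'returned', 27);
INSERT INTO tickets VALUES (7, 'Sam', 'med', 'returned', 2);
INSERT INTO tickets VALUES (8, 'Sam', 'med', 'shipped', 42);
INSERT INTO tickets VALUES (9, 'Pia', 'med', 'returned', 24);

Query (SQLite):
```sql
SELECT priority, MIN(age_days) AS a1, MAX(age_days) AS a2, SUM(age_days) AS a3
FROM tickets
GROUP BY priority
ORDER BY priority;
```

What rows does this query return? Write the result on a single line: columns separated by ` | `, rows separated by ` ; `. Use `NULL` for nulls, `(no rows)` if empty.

Group tickets by priority.
Per group compute: MIN(age_days), MAX(age_days), SUM(age_days).
  high: ids {2, 4} → MIN(age_days)=6, MAX(age_days)=49, SUM(age_days)=55
  low: ids {1} → MIN(age_days)=35, MAX(age_days)=35, SUM(age_days)=35
  med: ids {5, 6, 7, 8, 9} → MIN(age_days)=2, MAX(age_days)=42, SUM(age_days)=126
  urgent: ids {3} → MIN(age_days)=35, MAX(age_days)=35, SUM(age_days)=35

high | 6 | 49 | 55 ; low | 35 | 35 | 35 ; med | 2 | 42 | 126 ; urgent | 35 | 35 | 35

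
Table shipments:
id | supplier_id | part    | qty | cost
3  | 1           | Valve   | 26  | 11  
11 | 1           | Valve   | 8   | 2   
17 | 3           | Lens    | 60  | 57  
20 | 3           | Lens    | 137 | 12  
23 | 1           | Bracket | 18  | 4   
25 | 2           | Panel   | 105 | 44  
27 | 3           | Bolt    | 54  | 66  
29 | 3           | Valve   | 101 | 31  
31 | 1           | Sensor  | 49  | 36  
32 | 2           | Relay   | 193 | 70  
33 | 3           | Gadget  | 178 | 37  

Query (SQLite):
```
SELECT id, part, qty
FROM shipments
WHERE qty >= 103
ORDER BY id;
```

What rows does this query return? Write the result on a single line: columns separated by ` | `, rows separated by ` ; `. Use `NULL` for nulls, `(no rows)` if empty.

20 | Lens | 137 ; 25 | Panel | 105 ; 32 | Relay | 193 ; 33 | Gadget | 178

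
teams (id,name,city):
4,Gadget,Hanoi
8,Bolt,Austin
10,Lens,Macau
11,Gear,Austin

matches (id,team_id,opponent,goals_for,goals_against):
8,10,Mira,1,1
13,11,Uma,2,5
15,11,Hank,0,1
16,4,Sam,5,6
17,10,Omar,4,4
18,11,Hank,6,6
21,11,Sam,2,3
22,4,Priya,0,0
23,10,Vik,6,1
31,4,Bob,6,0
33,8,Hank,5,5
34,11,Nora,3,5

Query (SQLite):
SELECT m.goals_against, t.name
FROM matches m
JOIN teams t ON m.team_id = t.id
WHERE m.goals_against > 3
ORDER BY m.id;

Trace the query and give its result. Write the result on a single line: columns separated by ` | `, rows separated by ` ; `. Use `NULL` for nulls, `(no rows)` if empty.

5 | Gear ; 6 | Gadget ; 4 | Lens ; 6 | Gear ; 5 | Bolt ; 5 | Gear

Each matches row matches the teams row where team_id = teams.id.
Then keep rows with m.goals_against > 3.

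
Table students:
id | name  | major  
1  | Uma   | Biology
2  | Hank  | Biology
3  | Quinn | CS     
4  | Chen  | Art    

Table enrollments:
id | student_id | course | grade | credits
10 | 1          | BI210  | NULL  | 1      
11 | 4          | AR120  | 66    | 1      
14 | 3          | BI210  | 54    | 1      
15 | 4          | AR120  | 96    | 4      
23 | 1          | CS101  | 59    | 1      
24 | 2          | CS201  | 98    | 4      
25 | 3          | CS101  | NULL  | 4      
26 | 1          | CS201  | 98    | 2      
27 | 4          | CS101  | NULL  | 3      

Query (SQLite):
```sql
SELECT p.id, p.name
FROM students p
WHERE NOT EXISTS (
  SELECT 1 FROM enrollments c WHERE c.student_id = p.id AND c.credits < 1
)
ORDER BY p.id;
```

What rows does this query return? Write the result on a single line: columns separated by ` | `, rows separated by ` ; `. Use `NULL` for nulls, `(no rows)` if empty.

For each students row, check whether any enrollments with matching student_id has credits < 1.
Keep rows where that is false.

1 | Uma ; 2 | Hank ; 3 | Quinn ; 4 | Chen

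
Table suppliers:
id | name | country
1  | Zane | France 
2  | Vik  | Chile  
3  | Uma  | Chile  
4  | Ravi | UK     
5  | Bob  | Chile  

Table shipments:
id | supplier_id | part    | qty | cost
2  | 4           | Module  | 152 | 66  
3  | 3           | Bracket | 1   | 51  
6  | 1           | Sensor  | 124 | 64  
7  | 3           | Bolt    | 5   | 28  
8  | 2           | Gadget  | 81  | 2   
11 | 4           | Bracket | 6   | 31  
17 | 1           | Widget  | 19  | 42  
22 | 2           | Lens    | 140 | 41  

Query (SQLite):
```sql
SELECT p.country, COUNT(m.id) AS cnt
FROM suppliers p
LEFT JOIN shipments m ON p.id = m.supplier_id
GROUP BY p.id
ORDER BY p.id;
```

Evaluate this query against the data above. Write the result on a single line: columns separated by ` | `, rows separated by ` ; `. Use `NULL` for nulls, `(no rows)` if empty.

France | 2 ; Chile | 2 ; Chile | 2 ; UK | 2 ; Chile | 0

LEFT JOIN keeps every suppliers row; unmatched ones get NULL for shipments columns.
Group by suppliers.id and compute COUNT(m.id). COUNT(col) of an all-NULL group is 0.
  1: ids {6, 17} → COUNT(m.id)=2
  2: ids {8, 22} → COUNT(m.id)=2
  3: ids {3, 7} → COUNT(m.id)=2
  4: ids {2, 11} → COUNT(m.id)=2
  5: ids {—} → COUNT(m.id)=0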